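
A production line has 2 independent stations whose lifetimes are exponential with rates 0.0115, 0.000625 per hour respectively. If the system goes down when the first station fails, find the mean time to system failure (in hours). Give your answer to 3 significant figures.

82.5

The time to first failure is exponential with rate Σλ = 0.0115 + 0.000625 = 0.012125.
E[min] = 1/Σλ = 1/0.012125 = 82.4742 hours.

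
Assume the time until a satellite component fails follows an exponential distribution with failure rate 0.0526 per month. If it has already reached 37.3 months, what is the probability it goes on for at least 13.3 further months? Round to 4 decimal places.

0.4968

The exponential is memoryless, so the remaining time is again Exp(λ): the condition X > 37.3 is irrelevant.
P(X > 13.3) = e^(−0.69958) ≈ 0.4968.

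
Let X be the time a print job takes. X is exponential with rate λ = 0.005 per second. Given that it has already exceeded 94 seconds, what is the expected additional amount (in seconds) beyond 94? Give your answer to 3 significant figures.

200

By memorylessness, the remaining amount past any threshold is again Exp(λ) with mean 1/λ = 200 seconds.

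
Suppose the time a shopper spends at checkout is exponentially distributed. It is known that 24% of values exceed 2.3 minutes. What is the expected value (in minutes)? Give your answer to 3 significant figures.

1.61

e^(−λ·2.3) = 0.24 ⇒ λ = −ln(0.24)/2.3 = 0.620485.
Mean = 1/λ = 1.61164 minutes.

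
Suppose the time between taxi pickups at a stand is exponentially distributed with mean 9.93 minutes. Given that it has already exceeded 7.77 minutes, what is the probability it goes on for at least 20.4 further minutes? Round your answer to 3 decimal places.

0.128

The rate is λ = 1/9.93 = 0.100705 per minute.
P(X > s+t | X > s) = e^(−λ(s+t))/e^(−λs) = e^(−λt), independent of s = 7.77.
P(X > 20.4) = e^(−2.0544) ≈ 0.128.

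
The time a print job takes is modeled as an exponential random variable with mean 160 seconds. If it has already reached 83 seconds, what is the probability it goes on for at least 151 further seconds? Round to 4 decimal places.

0.3892

The rate is λ = 1/160 = 0.00625 per second.
By the memoryless property, P(X > 83+151 | X > 83) = P(X > 151).
P(X > 151) = e^(−0.94375) ≈ 0.3892.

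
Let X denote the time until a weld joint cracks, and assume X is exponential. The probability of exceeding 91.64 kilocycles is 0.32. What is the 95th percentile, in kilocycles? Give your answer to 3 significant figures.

e^(−λ·91.64) = 0.32 ⇒ λ = −ln(0.32)/91.64 = 0.0124338.
95th percentile: 1 − e^(−λt) = 0.95, t = −ln(0.05)/λ = 240.934 kilocycles.

241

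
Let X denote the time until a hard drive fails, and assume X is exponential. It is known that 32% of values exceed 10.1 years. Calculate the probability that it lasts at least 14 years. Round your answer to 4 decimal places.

0.2061

e^(−λ·10.1) = 0.32 ⇒ λ = −ln(0.32)/10.1 = 0.112815.
P(X > 14) = e^(−0.112815·14) = e^(−1.5794) ≈ 0.2061.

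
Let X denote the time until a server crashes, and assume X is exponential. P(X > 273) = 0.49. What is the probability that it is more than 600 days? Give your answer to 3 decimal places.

0.209

e^(−λ·273) = 0.49 ⇒ λ = −ln(0.49)/273 = 0.002613.
P(X > 600) = e^(−0.002613·600) = e^(−1.5678) ≈ 0.209.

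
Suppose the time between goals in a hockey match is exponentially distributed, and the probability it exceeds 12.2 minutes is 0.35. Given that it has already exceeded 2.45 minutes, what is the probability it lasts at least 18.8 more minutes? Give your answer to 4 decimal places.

From e^(−λ·12.2) = 0.35, λ = −ln(0.35)/12.2 = 0.086051.
Memoryless: P(X > 2.45+18.8 | X > 2.45) = P(X > 18.8) = e^(−0.086051·18.8) ≈ 0.1983.

0.1983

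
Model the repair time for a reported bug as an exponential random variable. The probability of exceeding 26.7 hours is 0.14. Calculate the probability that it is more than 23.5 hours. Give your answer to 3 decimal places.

e^(−λ·26.7) = 0.14 ⇒ λ = −ln(0.14)/26.7 = 0.0736372.
P(X > 23.5) = e^(−0.0736372·23.5) = e^(−1.7305) ≈ 0.177.

0.177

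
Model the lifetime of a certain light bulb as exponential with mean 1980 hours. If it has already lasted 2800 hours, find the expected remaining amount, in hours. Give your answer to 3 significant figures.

1980

The rate is λ = 1/1980 = 0.000505051 per hour.
By memorylessness, the remaining amount past any threshold is again Exp(λ) with mean 1/λ = 1980 hours.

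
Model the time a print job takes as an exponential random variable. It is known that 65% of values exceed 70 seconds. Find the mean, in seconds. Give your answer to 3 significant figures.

162

e^(−λ·70) = 0.65 ⇒ λ = −ln(0.65)/70 = 0.00615404.
Mean = 1/λ = 162.495 seconds.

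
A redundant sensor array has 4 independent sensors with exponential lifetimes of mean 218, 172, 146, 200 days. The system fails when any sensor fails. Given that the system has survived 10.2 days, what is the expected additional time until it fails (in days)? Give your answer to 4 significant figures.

44.94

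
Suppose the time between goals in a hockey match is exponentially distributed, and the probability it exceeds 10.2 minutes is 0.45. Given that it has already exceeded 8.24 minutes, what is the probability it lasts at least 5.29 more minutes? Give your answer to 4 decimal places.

0.6609

From e^(−λ·10.2) = 0.45, λ = −ln(0.45)/10.2 = 0.0782851.
Memoryless: P(X > 8.24+5.29 | X > 8.24) = P(X > 5.29) = e^(−0.0782851·5.29) ≈ 0.6609.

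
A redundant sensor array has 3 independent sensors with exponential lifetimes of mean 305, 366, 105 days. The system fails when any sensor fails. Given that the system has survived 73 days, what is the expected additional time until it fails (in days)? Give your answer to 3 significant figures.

64.4

First-failure rate Σλ = 1/305 + 1/366 + 1/105 = 0.0155347.
By memorylessness the expected residual is 1/Σλ = 64.3719 days, regardless of the 73 already elapsed.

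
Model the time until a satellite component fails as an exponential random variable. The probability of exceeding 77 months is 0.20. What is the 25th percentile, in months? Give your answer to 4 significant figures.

13.76

e^(−λ·77) = 0.20 ⇒ λ = −ln(0.20)/77 = 0.0209018.
25th percentile: 1 − e^(−λt) = 0.25, t = −ln(0.75)/λ = 13.7635 months.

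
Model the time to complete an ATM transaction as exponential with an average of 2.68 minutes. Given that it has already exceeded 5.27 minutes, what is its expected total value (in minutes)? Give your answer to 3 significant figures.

The rate is λ = 1/2.68 = 0.373134 per minute.
By memorylessness, E[X | X > 5.27] = 5.27 + 1/λ = 5.27 + 2.68 = 7.95 minutes.

7.95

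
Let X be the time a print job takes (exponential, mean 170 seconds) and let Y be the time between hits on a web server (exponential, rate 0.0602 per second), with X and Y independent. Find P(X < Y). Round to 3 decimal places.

λ_1 = 1/170 = 0.00588235, λ_2 = 0.0602.
For independent exponentials, P(X < Y) = λ_1/(λ_1+λ_2) = 0.00588235/0.0660824 ≈ 0.089.

0.089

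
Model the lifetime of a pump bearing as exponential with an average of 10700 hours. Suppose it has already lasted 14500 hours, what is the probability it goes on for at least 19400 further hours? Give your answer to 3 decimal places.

The rate is λ = 1/10700 = 0.0000934579 per hour.
P(X > s+t | X > s) = e^(−λ(s+t))/e^(−λs) = e^(−λt), independent of s = 14500.
P(X > 19400) = e^(−1.8131) ≈ 0.163.

0.163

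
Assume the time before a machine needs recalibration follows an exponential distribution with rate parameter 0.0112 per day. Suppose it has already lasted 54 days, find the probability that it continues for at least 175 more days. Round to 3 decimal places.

0.141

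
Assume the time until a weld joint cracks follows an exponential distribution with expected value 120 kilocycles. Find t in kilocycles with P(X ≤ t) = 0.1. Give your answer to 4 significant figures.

12.64

The rate is λ = 1/120 = 0.00833333 per kilocycle.
Set 1 − e^(−λt) = 0.1, so t = −ln(0.9)/λ = 0.10536/0.00833333 ≈ 12.6433 kilocycles.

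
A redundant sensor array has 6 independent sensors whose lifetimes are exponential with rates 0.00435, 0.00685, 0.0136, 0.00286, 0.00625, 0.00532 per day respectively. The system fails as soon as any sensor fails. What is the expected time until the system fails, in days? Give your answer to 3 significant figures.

The time to first failure is exponential with rate Σλ = 0.00435 + 0.00685 + 0.0136 + 0.00286 + 0.00625 + 0.00532 = 0.03923.
E[min] = 1/Σλ = 1/0.03923 = 25.4907 days.

25.5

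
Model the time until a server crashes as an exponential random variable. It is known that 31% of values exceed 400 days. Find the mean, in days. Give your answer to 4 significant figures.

e^(−λ·400) = 0.31 ⇒ λ = −ln(0.31)/400 = 0.00292796.
Mean = 1/λ = 341.535 days.

341.5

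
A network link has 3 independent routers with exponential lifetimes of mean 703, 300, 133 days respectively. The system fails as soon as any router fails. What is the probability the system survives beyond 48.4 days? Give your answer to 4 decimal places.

The first failure time is exponential with rate Σλ_i = 1/703 + 1/300 + 1/133 = 0.0122746 per day.
P(min > 48.4) = e^(−0.0122746·48.4) = e^(−0.59409) ≈ 0.5521.

0.5521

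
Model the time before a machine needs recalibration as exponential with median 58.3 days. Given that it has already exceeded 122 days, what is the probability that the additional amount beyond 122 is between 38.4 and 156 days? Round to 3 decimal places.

0.477

For an exponential, median = ln(2)/λ, so λ = ln 2 / 58.3 = 0.0118893 per day.
Memoryless: the residual past 122 is again Exp(λ).
P(38.4 < residual < 156) = e^(−λ·38.4) − e^(−λ·156) = 0.63347 − 0.15649 ≈ 0.477.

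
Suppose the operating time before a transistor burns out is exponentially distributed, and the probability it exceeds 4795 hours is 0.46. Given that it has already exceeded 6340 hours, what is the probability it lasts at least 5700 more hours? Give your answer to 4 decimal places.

From e^(−λ·4795) = 0.46, λ = −ln(0.46)/4795 = 0.000161946.
Memoryless: P(X > 6340+5700 | X > 6340) = P(X > 5700) = e^(−0.000161946·5700) ≈ 0.3973.

0.3973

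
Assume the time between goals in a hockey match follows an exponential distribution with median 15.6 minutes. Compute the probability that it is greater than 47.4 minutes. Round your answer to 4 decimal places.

For an exponential, median = ln(2)/λ, so λ = ln 2 / 15.6 = 0.0444325 per minute.
P(X > 47.4) = e^(−λ·47.4) = e^(−2.1061) ≈ 0.1217.

0.1217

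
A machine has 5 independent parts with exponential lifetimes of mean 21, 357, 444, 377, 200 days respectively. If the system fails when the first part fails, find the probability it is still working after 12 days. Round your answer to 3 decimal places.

0.485

The first failure time is exponential with rate Σλ_i = 1/21 + 1/357 + 1/444 + 1/377 + 1/200 = 0.0603249 per day.
P(min > 12) = e^(−0.0603249·12) = e^(−0.7239) ≈ 0.485.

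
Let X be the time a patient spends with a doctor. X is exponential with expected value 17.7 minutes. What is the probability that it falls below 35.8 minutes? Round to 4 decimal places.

0.8677

The rate is λ = 1/17.7 = 0.0564972 per minute.
P(X ≤ 35.8) = 1 − e^(−λ·35.8) = 1 − e^(−2.0226) ≈ 0.8677.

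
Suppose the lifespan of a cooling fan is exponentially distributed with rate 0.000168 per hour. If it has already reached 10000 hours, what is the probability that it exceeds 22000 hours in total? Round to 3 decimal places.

0.133

The exponential is memoryless, so the remaining time is again Exp(λ): the condition X > 10000 is irrelevant.
P(X > 12000) = e^(−2.016) ≈ 0.133.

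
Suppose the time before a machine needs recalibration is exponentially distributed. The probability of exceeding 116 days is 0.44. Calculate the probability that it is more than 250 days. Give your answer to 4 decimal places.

0.1704

e^(−λ·116) = 0.44 ⇒ λ = −ln(0.44)/116 = 0.00707742.
P(X > 250) = e^(−0.00707742·250) = e^(−1.7694) ≈ 0.1704.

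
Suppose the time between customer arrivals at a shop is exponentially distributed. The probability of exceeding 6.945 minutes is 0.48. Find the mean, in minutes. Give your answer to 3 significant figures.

e^(−λ·6.945) = 0.48 ⇒ λ = −ln(0.48)/6.945 = 0.105683.
Mean = 1/λ = 9.46225 minutes.

9.46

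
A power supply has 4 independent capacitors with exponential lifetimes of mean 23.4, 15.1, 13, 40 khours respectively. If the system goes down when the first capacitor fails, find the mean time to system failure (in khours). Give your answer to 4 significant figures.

4.742

The first failure time is exponential with rate Σλ_i = 1/23.4 + 1/15.1 + 1/13 + 1/40 = 0.210883 per khour.
E[min] = 1/Σλ = 1/0.210883 = 4.74196 khours.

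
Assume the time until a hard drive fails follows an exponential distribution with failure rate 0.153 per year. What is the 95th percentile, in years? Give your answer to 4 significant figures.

19.58

Set 1 − e^(−λt) = 0.95, so t = −ln(0.05)/λ = 2.9957/0.153 ≈ 19.5799 years.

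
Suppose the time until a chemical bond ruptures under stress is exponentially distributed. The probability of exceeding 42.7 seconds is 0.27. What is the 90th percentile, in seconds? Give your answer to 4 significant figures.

e^(−λ·42.7) = 0.27 ⇒ λ = −ln(0.27)/42.7 = 0.0306635.
90th percentile: 1 − e^(−λt) = 0.9, t = −ln(0.1)/λ = 75.0919 seconds.

75.09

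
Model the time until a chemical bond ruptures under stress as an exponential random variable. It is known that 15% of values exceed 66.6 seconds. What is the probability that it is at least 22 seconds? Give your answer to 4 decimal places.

0.5344

e^(−λ·66.6) = 0.15 ⇒ λ = −ln(0.15)/66.6 = 0.0284853.
P(X > 22) = e^(−0.0284853·22) = e^(−0.62668) ≈ 0.5344.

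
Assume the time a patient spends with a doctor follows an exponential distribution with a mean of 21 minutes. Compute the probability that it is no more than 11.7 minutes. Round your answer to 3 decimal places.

0.427

The rate is λ = 1/21 = 0.047619 per minute.
P(X ≤ 11.7) = 1 − e^(−λ·11.7) = 1 − e^(−0.55714) ≈ 0.427.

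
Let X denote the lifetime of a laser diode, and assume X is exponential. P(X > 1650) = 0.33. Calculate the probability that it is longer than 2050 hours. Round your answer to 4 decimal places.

0.2522

e^(−λ·1650) = 0.33 ⇒ λ = −ln(0.33)/1650 = 0.000671917.
P(X > 2050) = e^(−0.000671917·2050) = e^(−1.3774) ≈ 0.2522.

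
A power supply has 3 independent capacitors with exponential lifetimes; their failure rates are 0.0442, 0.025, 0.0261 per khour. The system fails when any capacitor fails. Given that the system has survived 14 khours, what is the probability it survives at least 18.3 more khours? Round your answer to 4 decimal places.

0.1748

Time to first failure ~ Exp(Σλ) with Σλ = 0.0953.
By memorylessness, P(T > 14+18.3 | T > 14) = P(T > 18.3) = e^(−0.0953·18.3) ≈ 0.1748.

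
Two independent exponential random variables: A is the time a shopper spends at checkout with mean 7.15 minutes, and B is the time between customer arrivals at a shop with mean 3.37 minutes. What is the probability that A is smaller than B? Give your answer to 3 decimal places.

λ_1 = 1/7.15 = 0.13986, λ_2 = 1/3.37 = 0.296736.
For independent exponentials, P(A < B) = λ_1/(λ_1+λ_2) = 0.13986/0.436596 ≈ 0.320.

0.320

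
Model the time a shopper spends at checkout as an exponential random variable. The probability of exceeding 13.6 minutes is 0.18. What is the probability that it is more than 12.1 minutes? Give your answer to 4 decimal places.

0.2175

e^(−λ·13.6) = 0.18 ⇒ λ = −ln(0.18)/13.6 = 0.126088.
P(X > 12.1) = e^(−0.126088·12.1) = e^(−1.5257) ≈ 0.2175.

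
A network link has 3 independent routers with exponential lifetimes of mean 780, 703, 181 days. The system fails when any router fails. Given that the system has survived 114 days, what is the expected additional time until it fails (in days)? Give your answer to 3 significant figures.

First-failure rate Σλ = 1/780 + 1/703 + 1/181 = 0.00822939.
By memorylessness the expected residual is 1/Σλ = 121.516 days, regardless of the 114 already elapsed.

122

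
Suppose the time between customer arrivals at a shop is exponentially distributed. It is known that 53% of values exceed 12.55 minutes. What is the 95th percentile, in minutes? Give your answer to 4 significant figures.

e^(−λ·12.55) = 0.53 ⇒ λ = −ln(0.53)/12.55 = 0.0505879.
95th percentile: 1 − e^(−λt) = 0.95, t = −ln(0.05)/λ = 59.2183 minutes.

59.22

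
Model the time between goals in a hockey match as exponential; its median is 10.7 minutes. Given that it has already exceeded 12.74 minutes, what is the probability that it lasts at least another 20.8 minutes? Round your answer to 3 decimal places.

0.260

For an exponential, median = ln(2)/λ, so λ = ln 2 / 10.7 = 0.0647801 per minute.
P(X > s+t | X > s) = e^(−λ(s+t))/e^(−λs) = e^(−λt), independent of s = 12.74.
P(X > 20.8) = e^(−1.3474) ≈ 0.260.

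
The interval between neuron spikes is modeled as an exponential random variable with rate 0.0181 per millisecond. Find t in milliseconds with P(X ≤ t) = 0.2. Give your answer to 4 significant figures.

Set 1 − e^(−λt) = 0.2, so t = −ln(0.8)/λ = 0.22314/0.0181 ≈ 12.3284 milliseconds.

12.33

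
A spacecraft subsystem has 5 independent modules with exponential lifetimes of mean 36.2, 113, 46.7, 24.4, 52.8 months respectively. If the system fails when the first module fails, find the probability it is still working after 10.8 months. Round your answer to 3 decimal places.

The first failure time is exponential with rate Σλ_i = 1/36.2 + 1/113 + 1/46.7 + 1/24.4 + 1/52.8 = 0.11781 per month.
P(min > 10.8) = e^(−0.11781·10.8) = e^(−1.2723) ≈ 0.280.

0.280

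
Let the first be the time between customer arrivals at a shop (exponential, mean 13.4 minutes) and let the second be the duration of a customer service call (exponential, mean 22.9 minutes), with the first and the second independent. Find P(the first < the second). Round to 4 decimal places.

0.6309

λ_1 = 1/13.4 = 0.0746269, λ_2 = 1/22.9 = 0.0436681.
For independent exponentials, P(the first < the second) = λ_1/(λ_1+λ_2) = 0.0746269/0.118295 ≈ 0.6309.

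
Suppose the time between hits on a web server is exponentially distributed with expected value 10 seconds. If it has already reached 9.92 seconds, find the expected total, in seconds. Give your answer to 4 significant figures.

19.92

The rate is λ = 1/10 = 0.1 per second.
By memorylessness, E[X | X > 9.92] = 9.92 + 1/λ = 9.92 + 10 = 19.92 seconds.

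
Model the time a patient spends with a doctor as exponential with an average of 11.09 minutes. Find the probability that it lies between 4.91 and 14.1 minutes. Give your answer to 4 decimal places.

The rate is λ = 1/11.09 = 0.0901713 per minute.
P(4.91 < X < 14.1) = e^(−λ·4.91) − e^(−λ·14.1) = 0.64227 − 0.28043 ≈ 0.3618.

0.3618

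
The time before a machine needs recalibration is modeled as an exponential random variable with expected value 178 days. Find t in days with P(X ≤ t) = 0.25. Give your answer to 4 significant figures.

51.21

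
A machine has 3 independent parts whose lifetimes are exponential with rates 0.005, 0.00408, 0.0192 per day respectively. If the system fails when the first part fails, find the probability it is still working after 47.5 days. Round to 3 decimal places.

The time to first failure is exponential with rate Σλ = 0.005 + 0.00408 + 0.0192 = 0.02828.
P(min > 47.5) = e^(−0.02828·47.5) = e^(−1.3433) ≈ 0.261.

0.261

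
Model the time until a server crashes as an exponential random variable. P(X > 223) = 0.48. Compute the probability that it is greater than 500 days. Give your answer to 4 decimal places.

0.1929

e^(−λ·223) = 0.48 ⇒ λ = −ln(0.48)/223 = 0.00329134.
P(X > 500) = e^(−0.00329134·500) = e^(−1.6457) ≈ 0.1929.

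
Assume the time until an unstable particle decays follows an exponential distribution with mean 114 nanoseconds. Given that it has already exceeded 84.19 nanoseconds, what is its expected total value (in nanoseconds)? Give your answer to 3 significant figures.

198

The rate is λ = 1/114 = 0.00877193 per nanosecond.
By memorylessness, E[X | X > 84.19] = 84.19 + 1/λ = 84.19 + 114 = 198.19 nanoseconds.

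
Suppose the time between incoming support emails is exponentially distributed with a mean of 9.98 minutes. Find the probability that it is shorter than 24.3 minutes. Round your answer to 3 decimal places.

0.912

The rate is λ = 1/9.98 = 0.1002 per minute.
P(X ≤ 24.3) = 1 − e^(−λ·24.3) = 1 − e^(−2.4349) ≈ 0.912.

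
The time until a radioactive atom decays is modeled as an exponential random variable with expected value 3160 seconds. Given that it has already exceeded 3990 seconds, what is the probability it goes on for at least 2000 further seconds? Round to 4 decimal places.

The rate is λ = 1/3160 = 0.000316456 per second.
The exponential is memoryless, so the remaining time is again Exp(λ): the condition X > 3990 is irrelevant.
P(X > 2000) = e^(−0.63291) ≈ 0.5310.

0.5310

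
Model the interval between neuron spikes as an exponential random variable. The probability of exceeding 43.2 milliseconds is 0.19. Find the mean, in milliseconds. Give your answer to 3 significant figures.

26.0

e^(−λ·43.2) = 0.19 ⇒ λ = −ln(0.19)/43.2 = 0.0384429.
Mean = 1/λ = 26.0126 milliseconds.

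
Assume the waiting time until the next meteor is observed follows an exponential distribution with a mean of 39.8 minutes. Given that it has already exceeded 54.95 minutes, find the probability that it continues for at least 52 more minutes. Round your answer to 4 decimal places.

0.2708

The rate is λ = 1/39.8 = 0.0251256 per minute.
The exponential is memoryless, so the remaining time is again Exp(λ): the condition X > 54.95 is irrelevant.
P(X > 52) = e^(−1.3065) ≈ 0.2708.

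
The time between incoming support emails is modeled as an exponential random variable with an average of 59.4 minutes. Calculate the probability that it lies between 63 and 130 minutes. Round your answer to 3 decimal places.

0.234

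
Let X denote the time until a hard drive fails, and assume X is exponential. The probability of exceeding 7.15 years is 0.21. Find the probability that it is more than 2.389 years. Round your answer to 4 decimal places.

e^(−λ·7.15) = 0.21 ⇒ λ = −ln(0.21)/7.15 = 0.218272.
P(X > 2.389) = e^(−0.218272·2.389) = e^(−0.52145) ≈ 0.5937.

0.5937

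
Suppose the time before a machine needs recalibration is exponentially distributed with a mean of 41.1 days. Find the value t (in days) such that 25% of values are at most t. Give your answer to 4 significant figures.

The rate is λ = 1/41.1 = 0.0243309 per day.
Set 1 − e^(−λt) = 0.25, so t = −ln(0.75)/λ = 0.28768/0.0243309 ≈ 11.8237 days.

11.82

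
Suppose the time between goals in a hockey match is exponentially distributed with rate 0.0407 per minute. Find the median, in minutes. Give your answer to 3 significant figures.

Set 1 − e^(−λt) = 0.5, so t = −ln(0.5)/λ = 0.69315/0.0407 ≈ 17.0306 minutes.

17.0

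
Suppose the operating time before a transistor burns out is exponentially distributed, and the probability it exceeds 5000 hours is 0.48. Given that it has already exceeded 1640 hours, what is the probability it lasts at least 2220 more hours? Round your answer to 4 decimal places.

From e^(−λ·5000) = 0.48, λ = −ln(0.48)/5000 = 0.000146794.
Memoryless: P(X > 1640+2220 | X > 1640) = P(X > 2220) = e^(−0.000146794·2220) ≈ 0.7219.

0.7219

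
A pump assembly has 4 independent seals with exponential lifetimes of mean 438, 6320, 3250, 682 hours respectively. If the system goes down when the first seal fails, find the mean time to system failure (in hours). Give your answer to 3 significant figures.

237

The first failure time is exponential with rate Σλ_i = 1/438 + 1/6320 + 1/3250 + 1/682 = 0.0042153 per hour.
E[min] = 1/Σλ = 1/0.0042153 = 237.231 hours.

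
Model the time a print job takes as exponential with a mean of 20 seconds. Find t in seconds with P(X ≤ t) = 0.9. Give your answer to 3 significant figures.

46.1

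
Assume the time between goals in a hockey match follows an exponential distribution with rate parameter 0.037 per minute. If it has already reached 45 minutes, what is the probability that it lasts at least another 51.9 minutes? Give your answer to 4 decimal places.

By the memoryless property, P(X > 45+51.9 | X > 45) = P(X > 51.9).
P(X > 51.9) = e^(−1.9203) ≈ 0.1466.

0.1466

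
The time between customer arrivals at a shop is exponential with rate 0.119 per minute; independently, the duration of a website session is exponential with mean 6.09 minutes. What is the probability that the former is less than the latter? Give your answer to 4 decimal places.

0.4202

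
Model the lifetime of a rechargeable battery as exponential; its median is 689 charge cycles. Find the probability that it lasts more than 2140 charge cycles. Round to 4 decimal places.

For an exponential, median = ln(2)/λ, so λ = ln 2 / 689 = 0.00100602 per charge cycle.
P(X > 2140) = e^(−λ·2140) = e^(−2.1529) ≈ 0.1161.

0.1161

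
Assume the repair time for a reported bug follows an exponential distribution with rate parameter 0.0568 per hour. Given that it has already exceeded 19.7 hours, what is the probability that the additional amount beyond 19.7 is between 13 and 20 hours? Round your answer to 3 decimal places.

0.157

Memoryless: the residual past 19.7 is again Exp(λ).
P(13 < residual < 20) = e^(−λ·13) − e^(−λ·20) = 0.47788 − 0.32110 ≈ 0.157.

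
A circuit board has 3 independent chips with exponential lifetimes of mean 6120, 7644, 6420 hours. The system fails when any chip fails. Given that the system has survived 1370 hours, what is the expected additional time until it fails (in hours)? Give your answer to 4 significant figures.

2222

First-failure rate Σλ = 1/6120 + 1/7644 + 1/6420 = 0.000449983.
By memorylessness the expected residual is 1/Σλ = 2222.3 hours, regardless of the 1370 already elapsed.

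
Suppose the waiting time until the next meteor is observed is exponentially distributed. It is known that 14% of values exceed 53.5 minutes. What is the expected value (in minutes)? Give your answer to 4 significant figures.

27.21

e^(−λ·53.5) = 0.14 ⇒ λ = −ln(0.14)/53.5 = 0.0367498.
Mean = 1/λ = 27.2111 minutes.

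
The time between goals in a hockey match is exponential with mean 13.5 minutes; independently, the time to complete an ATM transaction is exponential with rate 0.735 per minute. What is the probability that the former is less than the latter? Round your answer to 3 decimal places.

λ_1 = 1/13.5 = 0.0740741, λ_2 = 0.735.
For independent exponentials, P(the former < the latter) = λ_1/(λ_1+λ_2) = 0.0740741/0.809074 ≈ 0.092.

0.092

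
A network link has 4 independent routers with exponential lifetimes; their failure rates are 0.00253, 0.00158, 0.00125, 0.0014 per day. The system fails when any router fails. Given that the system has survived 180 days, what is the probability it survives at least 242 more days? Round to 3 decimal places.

0.195

Time to first failure ~ Exp(Σλ) with Σλ = 0.00676.
By memorylessness, P(T > 180+242 | T > 180) = P(T > 242) = e^(−0.00676·242) ≈ 0.195.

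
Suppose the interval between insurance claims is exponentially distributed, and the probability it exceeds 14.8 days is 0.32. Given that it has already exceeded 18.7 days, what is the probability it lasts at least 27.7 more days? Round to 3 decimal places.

From e^(−λ·14.8) = 0.32, λ = −ln(0.32)/14.8 = 0.0769888.
Memoryless: P(X > 18.7+27.7 | X > 18.7) = P(X > 27.7) = e^(−0.0769888·27.7) ≈ 0.119.

0.119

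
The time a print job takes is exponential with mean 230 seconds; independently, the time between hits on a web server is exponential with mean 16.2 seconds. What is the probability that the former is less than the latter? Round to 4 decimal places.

0.0658

λ_1 = 1/230 = 0.00434783, λ_2 = 1/16.2 = 0.0617284.
For independent exponentials, P(the former < the latter) = λ_1/(λ_1+λ_2) = 0.00434783/0.0660762 ≈ 0.0658.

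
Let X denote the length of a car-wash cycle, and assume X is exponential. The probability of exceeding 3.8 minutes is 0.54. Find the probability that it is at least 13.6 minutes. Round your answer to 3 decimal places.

0.110

e^(−λ·3.8) = 0.54 ⇒ λ = −ln(0.54)/3.8 = 0.162154.
P(X > 13.6) = e^(−0.162154·13.6) = e^(−2.2053) ≈ 0.110.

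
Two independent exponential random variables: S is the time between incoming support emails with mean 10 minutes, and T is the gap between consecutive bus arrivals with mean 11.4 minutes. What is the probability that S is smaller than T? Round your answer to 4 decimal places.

0.5327

λ_1 = 1/10 = 0.1, λ_2 = 1/11.4 = 0.0877193.
For independent exponentials, P(S < T) = λ_1/(λ_1+λ_2) = 0.1/0.187719 ≈ 0.5327.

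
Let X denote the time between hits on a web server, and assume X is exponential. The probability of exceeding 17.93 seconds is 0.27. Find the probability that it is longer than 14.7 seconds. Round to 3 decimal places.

e^(−λ·17.93) = 0.27 ⇒ λ = −ln(0.27)/17.93 = 0.0730247.
P(X > 14.7) = e^(−0.0730247·14.7) = e^(−1.0735) ≈ 0.342.

0.342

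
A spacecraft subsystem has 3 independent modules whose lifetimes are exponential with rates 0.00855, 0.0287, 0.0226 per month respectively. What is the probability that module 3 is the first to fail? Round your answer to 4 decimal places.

0.3776

The time to first failure is exponential with rate Σλ = 0.00855 + 0.0287 + 0.0226 = 0.05985.
P(module 3 first) = λ_3/Σλ = 0.0226/0.05985 ≈ 0.3776.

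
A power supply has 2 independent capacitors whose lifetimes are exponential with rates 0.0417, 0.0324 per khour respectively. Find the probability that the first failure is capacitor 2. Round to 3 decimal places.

0.437

The time to first failure is exponential with rate Σλ = 0.0417 + 0.0324 = 0.0741.
P(capacitor 2 first) = λ_2/Σλ = 0.0324/0.0741 ≈ 0.437.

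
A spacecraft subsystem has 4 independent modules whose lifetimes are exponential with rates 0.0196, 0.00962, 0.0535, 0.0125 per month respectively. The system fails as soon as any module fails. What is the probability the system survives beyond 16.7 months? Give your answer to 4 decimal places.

The time to first failure is exponential with rate Σλ = 0.0196 + 0.00962 + 0.0535 + 0.0125 = 0.09522.
P(min > 16.7) = e^(−0.09522·16.7) = e^(−1.5902) ≈ 0.2039.

0.2039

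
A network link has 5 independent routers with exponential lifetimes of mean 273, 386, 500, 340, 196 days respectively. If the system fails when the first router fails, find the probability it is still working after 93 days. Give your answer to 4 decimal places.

0.2197

The first failure time is exponential with rate Σλ_i = 1/273 + 1/386 + 1/500 + 1/340 + 1/196 = 0.0162969 per day.
P(min > 93) = e^(−0.0162969·93) = e^(−1.5156) ≈ 0.2197.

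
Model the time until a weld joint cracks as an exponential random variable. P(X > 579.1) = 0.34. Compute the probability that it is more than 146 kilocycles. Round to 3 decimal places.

0.762

e^(−λ·579.1) = 0.34 ⇒ λ = −ln(0.34)/579.1 = 0.00186291.
P(X > 146) = e^(−0.00186291·146) = e^(−0.27198) ≈ 0.762.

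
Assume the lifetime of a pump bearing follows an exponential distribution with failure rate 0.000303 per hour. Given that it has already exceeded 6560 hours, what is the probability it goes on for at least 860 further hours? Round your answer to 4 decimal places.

The exponential is memoryless, so the remaining time is again Exp(λ): the condition X > 6560 is irrelevant.
P(X > 860) = e^(−0.26058) ≈ 0.7706.

0.7706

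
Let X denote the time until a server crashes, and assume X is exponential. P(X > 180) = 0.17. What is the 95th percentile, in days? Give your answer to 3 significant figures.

304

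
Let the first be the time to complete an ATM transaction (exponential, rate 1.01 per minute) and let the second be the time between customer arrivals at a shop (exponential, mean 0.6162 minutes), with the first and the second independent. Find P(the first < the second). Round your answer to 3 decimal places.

λ_1 = 1.01, λ_2 = 1/0.6162 = 1.62285.
For independent exponentials, P(the first < the second) = λ_1/(λ_1+λ_2) = 1.01/2.63285 ≈ 0.384.

0.384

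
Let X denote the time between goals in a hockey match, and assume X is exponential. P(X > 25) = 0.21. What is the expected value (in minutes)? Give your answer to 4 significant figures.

e^(−λ·25) = 0.21 ⇒ λ = −ln(0.21)/25 = 0.0624259.
Mean = 1/λ = 16.019 minutes.

16.02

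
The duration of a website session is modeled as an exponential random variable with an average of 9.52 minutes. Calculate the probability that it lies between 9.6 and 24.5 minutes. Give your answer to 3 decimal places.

0.289

The rate is λ = 1/9.52 = 0.105042 per minute.
P(9.6 < X < 24.5) = e^(−λ·9.6) − e^(−λ·24.5) = 0.36480 − 0.07627 ≈ 0.289.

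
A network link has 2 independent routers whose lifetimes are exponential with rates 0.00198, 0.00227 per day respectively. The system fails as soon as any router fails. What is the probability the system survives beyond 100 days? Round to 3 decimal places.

The time to first failure is exponential with rate Σλ = 0.00198 + 0.00227 = 0.00425.
P(min > 100) = e^(−0.00425·100) = e^(−0.425) ≈ 0.654.

0.654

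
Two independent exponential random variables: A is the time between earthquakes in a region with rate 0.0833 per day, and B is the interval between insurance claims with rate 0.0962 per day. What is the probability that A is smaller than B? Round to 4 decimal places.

λ_1 = 0.0833, λ_2 = 0.0962.
For independent exponentials, P(A < B) = λ_1/(λ_1+λ_2) = 0.0833/0.1795 ≈ 0.4641.

0.4641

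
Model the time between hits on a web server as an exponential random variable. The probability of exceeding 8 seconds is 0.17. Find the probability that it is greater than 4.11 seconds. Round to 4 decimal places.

e^(−λ·8) = 0.17 ⇒ λ = −ln(0.17)/8 = 0.221495.
P(X > 4.11) = e^(−0.221495·4.11) = e^(−0.91034) ≈ 0.4024.

0.4024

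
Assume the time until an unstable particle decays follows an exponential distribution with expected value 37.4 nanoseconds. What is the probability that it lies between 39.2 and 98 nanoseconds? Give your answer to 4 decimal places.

0.2778

The rate is λ = 1/37.4 = 0.026738 per nanosecond.
P(39.2 < X < 98) = e^(−λ·39.2) − e^(−λ·98) = 0.35059 − 0.07278 ≈ 0.2778.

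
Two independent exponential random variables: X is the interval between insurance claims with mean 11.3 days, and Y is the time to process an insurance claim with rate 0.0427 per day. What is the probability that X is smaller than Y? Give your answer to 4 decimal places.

0.6745

λ_1 = 1/11.3 = 0.0884956, λ_2 = 0.0427.
For independent exponentials, P(X < Y) = λ_1/(λ_1+λ_2) = 0.0884956/0.131196 ≈ 0.6745.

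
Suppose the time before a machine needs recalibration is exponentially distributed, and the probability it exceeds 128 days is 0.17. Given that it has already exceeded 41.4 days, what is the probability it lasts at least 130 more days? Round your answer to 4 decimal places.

0.1654

From e^(−λ·128) = 0.17, λ = −ln(0.17)/128 = 0.0138434.
Memoryless: P(X > 41.4+130 | X > 41.4) = P(X > 130) = e^(−0.0138434·130) ≈ 0.1654.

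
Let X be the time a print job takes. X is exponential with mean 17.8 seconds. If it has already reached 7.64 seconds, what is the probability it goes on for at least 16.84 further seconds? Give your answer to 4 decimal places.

0.3883

The rate is λ = 1/17.8 = 0.0561798 per second.
The exponential is memoryless, so the remaining time is again Exp(λ): the condition X > 7.64 is irrelevant.
P(X > 16.84) = e^(−0.94607) ≈ 0.3883.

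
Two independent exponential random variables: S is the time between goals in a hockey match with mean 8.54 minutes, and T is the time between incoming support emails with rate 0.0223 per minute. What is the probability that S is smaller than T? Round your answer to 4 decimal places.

0.8400

λ_1 = 1/8.54 = 0.117096, λ_2 = 0.0223.
For independent exponentials, P(S < T) = λ_1/(λ_1+λ_2) = 0.117096/0.139396 ≈ 0.8400.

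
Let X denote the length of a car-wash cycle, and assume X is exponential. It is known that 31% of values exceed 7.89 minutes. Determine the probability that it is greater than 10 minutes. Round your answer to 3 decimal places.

e^(−λ·7.89) = 0.31 ⇒ λ = −ln(0.31)/7.89 = 0.148439.
P(X > 10) = e^(−0.148439·10) = e^(−1.4844) ≈ 0.227.

0.227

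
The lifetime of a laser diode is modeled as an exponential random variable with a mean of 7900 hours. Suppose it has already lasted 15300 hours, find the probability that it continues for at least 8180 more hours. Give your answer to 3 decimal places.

The rate is λ = 1/7900 = 0.000126582 per hour.
By the memoryless property, P(X > 15300+8180 | X > 15300) = P(X > 8180).
P(X > 8180) = e^(−1.0354) ≈ 0.355.

0.355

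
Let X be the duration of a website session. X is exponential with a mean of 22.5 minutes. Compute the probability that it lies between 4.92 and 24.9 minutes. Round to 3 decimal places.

The rate is λ = 1/22.5 = 0.0444444 per minute.
P(4.92 < X < 24.9) = e^(−λ·4.92) − e^(−λ·24.9) = 0.80359 − 0.33066 ≈ 0.473.

0.473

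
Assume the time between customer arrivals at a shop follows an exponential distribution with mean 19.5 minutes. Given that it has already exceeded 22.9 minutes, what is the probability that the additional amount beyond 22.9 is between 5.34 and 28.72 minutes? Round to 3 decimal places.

The rate is λ = 1/19.5 = 0.0512821 per minute.
Memoryless: the residual past 22.9 is again Exp(λ).
P(5.34 < residual < 28.72) = e^(−λ·5.34) − e^(−λ·28.72) = 0.76045 − 0.22928 ≈ 0.531.

0.531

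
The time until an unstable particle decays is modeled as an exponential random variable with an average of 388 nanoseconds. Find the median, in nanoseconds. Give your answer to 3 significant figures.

The rate is λ = 1/388 = 0.00257732 per nanosecond.
Set 1 − e^(−λt) = 0.5, so t = −ln(0.5)/λ = 0.69315/0.00257732 ≈ 268.941 nanoseconds.

269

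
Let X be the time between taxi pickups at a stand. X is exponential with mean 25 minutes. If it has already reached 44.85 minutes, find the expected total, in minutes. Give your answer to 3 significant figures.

69.9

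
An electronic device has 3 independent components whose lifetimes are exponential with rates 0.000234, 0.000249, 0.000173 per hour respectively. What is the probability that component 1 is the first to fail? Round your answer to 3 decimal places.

The time to first failure is exponential with rate Σλ = 0.000234 + 0.000249 + 0.000173 = 0.000656.
P(component 1 first) = λ_1/Σλ = 0.000234/0.000656 ≈ 0.357.

0.357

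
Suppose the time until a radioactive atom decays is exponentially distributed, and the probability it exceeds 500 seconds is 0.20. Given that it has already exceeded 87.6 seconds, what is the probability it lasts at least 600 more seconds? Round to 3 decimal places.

0.145

From e^(−λ·500) = 0.20, λ = −ln(0.20)/500 = 0.00321888.
Memoryless: P(X > 87.6+600 | X > 87.6) = P(X > 600) = e^(−0.00321888·600) ≈ 0.145.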